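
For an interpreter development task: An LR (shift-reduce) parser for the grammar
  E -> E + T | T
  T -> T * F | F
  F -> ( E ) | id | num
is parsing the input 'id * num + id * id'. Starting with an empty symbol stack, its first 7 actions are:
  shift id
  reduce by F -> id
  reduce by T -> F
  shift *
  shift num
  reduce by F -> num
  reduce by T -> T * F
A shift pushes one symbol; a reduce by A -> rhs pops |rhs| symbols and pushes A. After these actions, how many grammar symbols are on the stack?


Tracking the symbol stack through each action:
  Action 1: shift 'id' : push -> stack = [id] (size 1)
  Action 2: reduce by F -> id : pop 1, push F -> stack = [F] (size 1)
  Action 3: reduce by T -> F : pop 1, push T -> stack = [T] (size 1)
  Action 4: shift '*' : push -> stack = [T, *] (size 2)
  Action 5: shift 'num' : push -> stack = [T, *, num] (size 3)
  Action 6: reduce by F -> num : pop 1, push F -> stack = [T, *, F] (size 3)
  Action 7: reduce by T -> T * F : pop 3, push T -> stack = [T] (size 1)
Final stack size: 1

1


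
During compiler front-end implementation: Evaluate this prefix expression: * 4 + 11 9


Parsing prefix expression: * 4 + 11 9
Step 1: Innermost operation '+ 11 9'
  11 + 9 = 20
Step 2: Outer operation '* 4 [20]'
  4 * 20 = 80

80


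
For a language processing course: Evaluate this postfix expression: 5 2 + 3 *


Processing tokens left to right:
Push 5, Push 2
Pop 5 and 2, compute 5 + 2 = 7, push 7
Push 3
Pop 7 and 3, compute 7 * 3 = 21, push 21
Stack result: 21

21


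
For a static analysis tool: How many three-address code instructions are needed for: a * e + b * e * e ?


Expression: a * e + b * e * e
Generating three-address code (respecting * over +/- precedence):
  Instruction 1: t1 = a * e
  Instruction 2: t2 = b * e
  Instruction 3: t3 = t2 * e
  Instruction 4: t4 = t1 + t3
Total instructions: 4

4


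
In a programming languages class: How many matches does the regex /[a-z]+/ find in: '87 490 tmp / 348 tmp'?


Pattern: /[a-z]+/ (identifiers)
Input: '87 490 tmp / 348 tmp'
Scanning for matches:
  Match 1: 'tmp'
  Match 2: 'tmp'
Total matches: 2

2


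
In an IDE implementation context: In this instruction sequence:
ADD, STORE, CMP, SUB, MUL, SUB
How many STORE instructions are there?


Scanning instruction sequence for STORE:
  Position 1: ADD
  Position 2: STORE <- MATCH
  Position 3: CMP
  Position 4: SUB
  Position 5: MUL
  Position 6: SUB
Matches at positions: [2]
Total STORE count: 1

1


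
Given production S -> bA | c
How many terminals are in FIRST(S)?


Production: S -> bA | c
Examining each alternative for leading terminals:
  S -> bA : first terminal = 'b'
  S -> c : first terminal = 'c'
FIRST(S) = {b, c}
Count: 2

2


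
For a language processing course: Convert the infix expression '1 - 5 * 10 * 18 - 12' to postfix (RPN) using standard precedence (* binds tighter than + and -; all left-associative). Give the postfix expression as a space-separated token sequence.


Applying the shunting-yard algorithm:
  Operand 1 -> output
  Push '-' onto operator stack -> op-stack: [-]
  Operand 5 -> output
  Push '*' onto operator stack -> op-stack: [-, *]
  Operand 10 -> output
  See '*' (prec 2); top '*' (prec 2) >= it -> pop '*' to output
  Push '*' onto operator stack -> op-stack: [-, *]
  Operand 18 -> output
  See '-' (prec 1); top '*' (prec 2) >= it -> pop '*' to output
  See '-' (prec 1); top '-' (prec 1) >= it -> pop '-' to output
  Push '-' onto operator stack -> op-stack: [-]
  Operand 12 -> output
  End of input: pop '-' to output
Postfix result: 1 5 10 * 18 * - 12 -

1 5 10 * 18 * - 12 -


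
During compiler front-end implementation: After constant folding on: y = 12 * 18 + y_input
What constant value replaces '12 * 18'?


Identifying constant sub-expression:
  Original: y = 12 * 18 + y_input
  12 and 18 are both compile-time constants
  Evaluating: 12 * 18 = 216
  After folding: y = 216 + y_input

216


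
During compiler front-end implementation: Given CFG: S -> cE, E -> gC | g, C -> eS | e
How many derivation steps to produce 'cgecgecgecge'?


Grammar: S -> cE, E -> gC | g, C -> eS | e
Deriving 'cgecgecgecge':
Step 1: S -> cE => cE
Step 2: E -> gC => cgC
Step 3: C -> eS => cgeS
Step 4: S -> cE => cgecE
Step 5: E -> gC => cgecgC
Step 6: C -> eS => cgecgeS
Step 7: S -> cE => cgecgecE
Step 8: E -> gC => cgecgecgC
Step 9: C -> eS => cgecgecgeS
Step 10: S -> cE => cgecgecgecE
Step 11: E -> gC => cgecgecgecgC
Step 12: C -> e => cgecgecgecge
Total derivation steps: 12

12


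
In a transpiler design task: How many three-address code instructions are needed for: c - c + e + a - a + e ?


Expression: c - c + e + a - a + e
Generating three-address code (respecting * over +/- precedence):
  Instruction 1: t1 = c - c
  Instruction 2: t2 = t1 + e
  Instruction 3: t3 = t2 + a
  Instruction 4: t4 = t3 - a
  Instruction 5: t5 = t4 + e
Total instructions: 5

5


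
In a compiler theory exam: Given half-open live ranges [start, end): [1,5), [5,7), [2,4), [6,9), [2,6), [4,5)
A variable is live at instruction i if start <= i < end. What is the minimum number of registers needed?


Live ranges:
  Var0: [1, 5)
  Var1: [5, 7)
  Var2: [2, 4)
  Var3: [6, 9)
  Var4: [2, 6)
  Var5: [4, 5)
Sweep-line events (position, delta, active):
  pos=1 start -> active=1
  pos=2 start -> active=2
  pos=2 start -> active=3
  pos=4 end -> active=2
  pos=4 start -> active=3
  pos=5 end -> active=2
  pos=5 end -> active=1
  pos=5 start -> active=2
  pos=6 end -> active=1
  pos=6 start -> active=2
  pos=7 end -> active=1
  pos=9 end -> active=0
Maximum simultaneous active: 3
Minimum registers needed: 3

3


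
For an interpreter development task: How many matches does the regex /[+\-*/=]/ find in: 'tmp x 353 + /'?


Pattern: /[+\-*/=]/ (operators)
Input: 'tmp x 353 + /'
Scanning for matches:
  Match 1: '+'
  Match 2: '/'
Total matches: 2

2


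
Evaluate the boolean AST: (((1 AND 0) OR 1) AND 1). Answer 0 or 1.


Step 1: Evaluate inner node
  1 AND 0 = 0
Step 2: Evaluate next node
  0 OR 1 = 1
Step 3: Evaluate root node
  1 AND 1 = 1

1


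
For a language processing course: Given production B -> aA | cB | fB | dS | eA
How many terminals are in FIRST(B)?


Production: B -> aA | cB | fB | dS | eA
Examining each alternative for leading terminals:
  B -> aA : first terminal = 'a'
  B -> cB : first terminal = 'c'
  B -> fB : first terminal = 'f'
  B -> dS : first terminal = 'd'
  B -> eA : first terminal = 'e'
FIRST(B) = {a, c, d, e, f}
Count: 5

5


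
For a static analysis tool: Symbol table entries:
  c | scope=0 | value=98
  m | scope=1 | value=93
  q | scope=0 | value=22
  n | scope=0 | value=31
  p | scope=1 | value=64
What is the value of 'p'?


Searching symbol table for 'p':
  c | scope=0 | value=98
  m | scope=1 | value=93
  q | scope=0 | value=22
  n | scope=0 | value=31
  p | scope=1 | value=64 <- MATCH
Found 'p' at scope 1 with value 64

64


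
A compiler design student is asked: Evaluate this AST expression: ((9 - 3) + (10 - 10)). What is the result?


Expression: ((9 - 3) + (10 - 10))
Evaluating step by step:
  9 - 3 = 6
  10 - 10 = 0
  6 + 0 = 6
Result: 6

6


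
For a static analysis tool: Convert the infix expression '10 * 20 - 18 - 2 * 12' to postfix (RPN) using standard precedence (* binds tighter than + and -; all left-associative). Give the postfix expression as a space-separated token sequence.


Applying the shunting-yard algorithm:
  Operand 10 -> output
  Push '*' onto operator stack -> op-stack: [*]
  Operand 20 -> output
  See '-' (prec 1); top '*' (prec 2) >= it -> pop '*' to output
  Push '-' onto operator stack -> op-stack: [-]
  Operand 18 -> output
  See '-' (prec 1); top '-' (prec 1) >= it -> pop '-' to output
  Push '-' onto operator stack -> op-stack: [-]
  Operand 2 -> output
  Push '*' onto operator stack -> op-stack: [-, *]
  Operand 12 -> output
  End of input: pop '*' to output
  End of input: pop '-' to output
Postfix result: 10 20 * 18 - 2 12 * -

10 20 * 18 - 2 12 * -


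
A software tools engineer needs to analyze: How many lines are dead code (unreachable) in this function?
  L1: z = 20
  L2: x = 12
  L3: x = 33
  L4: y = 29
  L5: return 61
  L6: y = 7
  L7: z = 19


Analyzing control flow:
  L1: reachable (before return)
  L2: reachable (before return)
  L3: reachable (before return)
  L4: reachable (before return)
  L5: reachable (return statement)
  L6: DEAD (after return at L5)
  L7: DEAD (after return at L5)
Return at L5, total lines = 7
Dead lines: L6 through L7
Count: 2

2


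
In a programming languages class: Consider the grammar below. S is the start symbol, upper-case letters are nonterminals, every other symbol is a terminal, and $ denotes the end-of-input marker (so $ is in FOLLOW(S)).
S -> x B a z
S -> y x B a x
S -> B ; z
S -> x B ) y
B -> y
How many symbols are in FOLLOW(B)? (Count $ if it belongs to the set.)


S is the start symbol and does not occur in any rule body, so FOLLOW(S) = {$}.
Examining every occurrence of B in a rule body:
  S -> x B a z : B is followed by terminal 'a' -> add 'a'
  S -> y x B a x : B is followed by terminal 'a' -> add 'a' (already in the set)
  S -> B ; z : B is followed by terminal ';' -> add ';'
  S -> x B ) y : B is followed by terminal ')' -> add ')'
  B -> y : B does not occur in the body -> contributes nothing
FOLLOW(B) = {), ;, a}
Count: 3

3


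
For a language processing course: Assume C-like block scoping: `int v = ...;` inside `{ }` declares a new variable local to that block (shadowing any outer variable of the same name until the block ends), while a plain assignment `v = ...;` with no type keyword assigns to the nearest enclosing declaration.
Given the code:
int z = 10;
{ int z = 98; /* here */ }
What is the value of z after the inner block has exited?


Analyzing scoping rules:
Outer scope: declares z = 10
Inner block: 'int z = 98;' declares a NEW z that shadows the outer one
When the block exits the inner z goes out of scope; the outer z was never modified -> 10
Result: 10

10


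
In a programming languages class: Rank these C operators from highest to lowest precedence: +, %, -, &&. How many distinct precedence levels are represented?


Looking up precedence for each operator:
  + -> precedence 5
  % -> precedence 6
  - -> precedence 5
  && -> precedence 2
Sorted highest to lowest: %, +, -, &&
Distinct precedence values: [6, 5, 2]
Number of distinct levels: 3

3


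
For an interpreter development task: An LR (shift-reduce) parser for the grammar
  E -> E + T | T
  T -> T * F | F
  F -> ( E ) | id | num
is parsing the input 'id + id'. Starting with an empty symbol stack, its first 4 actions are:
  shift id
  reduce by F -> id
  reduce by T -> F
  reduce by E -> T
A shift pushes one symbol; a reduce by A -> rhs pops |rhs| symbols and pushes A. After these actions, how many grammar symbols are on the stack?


Tracking the symbol stack through each action:
  Action 1: shift 'id' : push -> stack = [id] (size 1)
  Action 2: reduce by F -> id : pop 1, push F -> stack = [F] (size 1)
  Action 3: reduce by T -> F : pop 1, push T -> stack = [T] (size 1)
  Action 4: reduce by E -> T : pop 1, push E -> stack = [E] (size 1)
Final stack size: 1

1


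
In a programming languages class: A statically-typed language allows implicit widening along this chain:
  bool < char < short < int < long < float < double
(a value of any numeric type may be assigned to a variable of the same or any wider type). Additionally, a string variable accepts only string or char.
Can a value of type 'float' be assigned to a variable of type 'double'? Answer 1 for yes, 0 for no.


Target variable type: double
Source value type: float
Numeric ranks: float=5, double=6
Widening allowed iff rank(source) <= rank(target): 5 <= 6? Yes
Result: 1

1


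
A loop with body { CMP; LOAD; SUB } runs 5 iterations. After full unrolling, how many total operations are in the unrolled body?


Loop body operations: CMP, LOAD, SUB (3 ops per iteration)
Unrolling 5 iterations:
  Iteration 1: CMP, LOAD, SUB (3 ops)
  Iteration 2: CMP, LOAD, SUB (3 ops)
  Iteration 3: CMP, LOAD, SUB (3 ops)
  Iteration 4: CMP, LOAD, SUB (3 ops)
  Iteration 5: CMP, LOAD, SUB (3 ops)
Total: 5 iterations * 3 ops/iter = 15 operations

15


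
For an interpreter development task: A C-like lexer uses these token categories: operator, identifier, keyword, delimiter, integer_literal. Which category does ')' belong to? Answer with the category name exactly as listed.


Token: ')'
Checking categories:
  identifier: no
  integer_literal: no
  operator: no
  keyword: no
  delimiter: YES
Category: delimiter

delimiter


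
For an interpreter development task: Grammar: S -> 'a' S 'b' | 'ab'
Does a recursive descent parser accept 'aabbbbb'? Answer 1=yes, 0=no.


Grammar accepts strings of the form a^n b^n (n >= 1)
Word: 'aabbbbb'
Counting: 2 a's and 5 b's
Check: 2 == 5? No
Mismatch: a-count != b-count
Rejected

0


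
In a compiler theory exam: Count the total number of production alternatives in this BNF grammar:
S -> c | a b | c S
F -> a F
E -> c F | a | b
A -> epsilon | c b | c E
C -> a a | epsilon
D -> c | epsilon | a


Counting alternatives per rule:
  S: 3 alternative(s)
  F: 1 alternative(s)
  E: 3 alternative(s)
  A: 3 alternative(s)
  C: 2 alternative(s)
  D: 3 alternative(s)
Sum: 3 + 1 + 3 + 3 + 2 + 3 = 15

15


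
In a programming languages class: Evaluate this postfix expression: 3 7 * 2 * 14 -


Processing tokens left to right:
Push 3, Push 7
Pop 3 and 7, compute 3 * 7 = 21, push 21
Push 2
Pop 21 and 2, compute 21 * 2 = 42, push 42
Push 14
Pop 42 and 14, compute 42 - 14 = 28, push 28
Stack result: 28

28


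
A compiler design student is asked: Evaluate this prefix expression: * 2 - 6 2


Parsing prefix expression: * 2 - 6 2
Step 1: Innermost operation '- 6 2'
  6 - 2 = 4
Step 2: Outer operation '* 2 [4]'
  2 * 4 = 8

8


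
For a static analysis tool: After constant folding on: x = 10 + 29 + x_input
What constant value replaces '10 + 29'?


Identifying constant sub-expression:
  Original: x = 10 + 29 + x_input
  10 and 29 are both compile-time constants
  Evaluating: 10 + 29 = 39
  After folding: x = 39 + x_input

39


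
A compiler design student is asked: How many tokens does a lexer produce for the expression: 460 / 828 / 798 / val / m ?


Scanning '460 / 828 / 798 / val / m'
Token 1: '460' -> integer_literal
Token 2: '/' -> operator
Token 3: '828' -> integer_literal
Token 4: '/' -> operator
Token 5: '798' -> integer_literal
Token 6: '/' -> operator
Token 7: 'val' -> identifier
Token 8: '/' -> operator
Token 9: 'm' -> identifier
Total tokens: 9

9


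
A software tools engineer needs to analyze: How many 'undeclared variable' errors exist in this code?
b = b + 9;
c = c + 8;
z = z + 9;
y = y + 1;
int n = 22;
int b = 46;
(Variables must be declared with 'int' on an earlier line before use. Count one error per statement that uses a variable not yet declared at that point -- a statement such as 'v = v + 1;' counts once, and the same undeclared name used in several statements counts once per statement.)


Scanning code line by line:
  Line 1: use 'b' -> ERROR (undeclared)
  Line 2: use 'c' -> ERROR (undeclared)
  Line 3: use 'z' -> ERROR (undeclared)
  Line 4: use 'y' -> ERROR (undeclared)
  Line 5: declare 'n' -> declared = ['n']
  Line 6: declare 'b' -> declared = ['b', 'n']
Total undeclared variable errors: 4

4


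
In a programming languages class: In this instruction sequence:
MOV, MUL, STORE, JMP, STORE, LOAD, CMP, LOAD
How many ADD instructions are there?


Scanning instruction sequence for ADD:
  Position 1: MOV
  Position 2: MUL
  Position 3: STORE
  Position 4: JMP
  Position 5: STORE
  Position 6: LOAD
  Position 7: CMP
  Position 8: LOAD
Matches at positions: []
Total ADD count: 0

0


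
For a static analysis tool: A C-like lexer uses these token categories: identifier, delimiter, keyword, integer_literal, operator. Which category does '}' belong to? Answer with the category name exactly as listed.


Token: '}'
Checking categories:
  identifier: no
  integer_literal: no
  operator: no
  keyword: no
  delimiter: YES
Category: delimiter

delimiter


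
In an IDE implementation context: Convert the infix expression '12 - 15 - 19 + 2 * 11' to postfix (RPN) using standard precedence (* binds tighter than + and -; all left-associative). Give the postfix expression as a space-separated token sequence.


Applying the shunting-yard algorithm:
  Operand 12 -> output
  Push '-' onto operator stack -> op-stack: [-]
  Operand 15 -> output
  See '-' (prec 1); top '-' (prec 1) >= it -> pop '-' to output
  Push '-' onto operator stack -> op-stack: [-]
  Operand 19 -> output
  See '+' (prec 1); top '-' (prec 1) >= it -> pop '-' to output
  Push '+' onto operator stack -> op-stack: [+]
  Operand 2 -> output
  Push '*' onto operator stack -> op-stack: [+, *]
  Operand 11 -> output
  End of input: pop '*' to output
  End of input: pop '+' to output
Postfix result: 12 15 - 19 - 2 11 * +

12 15 - 19 - 2 11 * +


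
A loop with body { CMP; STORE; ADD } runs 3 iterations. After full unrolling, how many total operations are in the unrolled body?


Loop body operations: CMP, STORE, ADD (3 ops per iteration)
Unrolling 3 iterations:
  Iteration 1: CMP, STORE, ADD (3 ops)
  Iteration 2: CMP, STORE, ADD (3 ops)
  Iteration 3: CMP, STORE, ADD (3 ops)
Total: 3 iterations * 3 ops/iter = 9 operations

9


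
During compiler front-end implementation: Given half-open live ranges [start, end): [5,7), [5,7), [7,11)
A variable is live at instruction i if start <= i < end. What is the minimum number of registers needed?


Live ranges:
  Var0: [5, 7)
  Var1: [5, 7)
  Var2: [7, 11)
Sweep-line events (position, delta, active):
  pos=5 start -> active=1
  pos=5 start -> active=2
  pos=7 end -> active=1
  pos=7 end -> active=0
  pos=7 start -> active=1
  pos=11 end -> active=0
Maximum simultaneous active: 2
Minimum registers needed: 2

2


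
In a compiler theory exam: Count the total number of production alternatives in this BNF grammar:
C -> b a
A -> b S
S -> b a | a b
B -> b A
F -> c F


Counting alternatives per rule:
  C: 1 alternative(s)
  A: 1 alternative(s)
  S: 2 alternative(s)
  B: 1 alternative(s)
  F: 1 alternative(s)
Sum: 1 + 1 + 2 + 1 + 1 = 6

6


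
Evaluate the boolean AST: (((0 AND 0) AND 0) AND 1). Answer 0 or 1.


Step 1: Evaluate inner node
  0 AND 0 = 0
Step 2: Evaluate next node
  0 AND 0 = 0
Step 3: Evaluate root node
  0 AND 1 = 0

0


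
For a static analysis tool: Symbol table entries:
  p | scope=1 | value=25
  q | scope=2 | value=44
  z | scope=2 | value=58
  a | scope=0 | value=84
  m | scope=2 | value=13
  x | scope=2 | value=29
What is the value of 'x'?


Searching symbol table for 'x':
  p | scope=1 | value=25
  q | scope=2 | value=44
  z | scope=2 | value=58
  a | scope=0 | value=84
  m | scope=2 | value=13
  x | scope=2 | value=29 <- MATCH
Found 'x' at scope 2 with value 29

29


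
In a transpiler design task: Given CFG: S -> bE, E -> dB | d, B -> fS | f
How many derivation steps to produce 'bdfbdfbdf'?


Grammar: S -> bE, E -> dB | d, B -> fS | f
Deriving 'bdfbdfbdf':
Step 1: S -> bE => bE
Step 2: E -> dB => bdB
Step 3: B -> fS => bdfS
Step 4: S -> bE => bdfbE
Step 5: E -> dB => bdfbdB
Step 6: B -> fS => bdfbdfS
Step 7: S -> bE => bdfbdfbE
Step 8: E -> dB => bdfbdfbdB
Step 9: B -> f => bdfbdfbdf
Total derivation steps: 9

9


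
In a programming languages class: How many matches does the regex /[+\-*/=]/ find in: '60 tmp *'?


Pattern: /[+\-*/=]/ (operators)
Input: '60 tmp *'
Scanning for matches:
  Match 1: '*'
Total matches: 1

1


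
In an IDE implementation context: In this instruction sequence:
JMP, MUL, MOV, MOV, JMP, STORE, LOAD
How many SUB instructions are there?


Scanning instruction sequence for SUB:
  Position 1: JMP
  Position 2: MUL
  Position 3: MOV
  Position 4: MOV
  Position 5: JMP
  Position 6: STORE
  Position 7: LOAD
Matches at positions: []
Total SUB count: 0

0


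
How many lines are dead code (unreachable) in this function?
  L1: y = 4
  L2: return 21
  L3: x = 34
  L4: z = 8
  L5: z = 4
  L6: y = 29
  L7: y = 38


Analyzing control flow:
  L1: reachable (before return)
  L2: reachable (return statement)
  L3: DEAD (after return at L2)
  L4: DEAD (after return at L2)
  L5: DEAD (after return at L2)
  L6: DEAD (after return at L2)
  L7: DEAD (after return at L2)
Return at L2, total lines = 7
Dead lines: L3 through L7
Count: 5

5


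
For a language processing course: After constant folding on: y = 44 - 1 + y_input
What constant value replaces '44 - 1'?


Identifying constant sub-expression:
  Original: y = 44 - 1 + y_input
  44 and 1 are both compile-time constants
  Evaluating: 44 - 1 = 43
  After folding: y = 43 + y_input

43


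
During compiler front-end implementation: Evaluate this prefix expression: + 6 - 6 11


Parsing prefix expression: + 6 - 6 11
Step 1: Innermost operation '- 6 11'
  6 - 11 = -5
Step 2: Outer operation '+ 6 [-5]'
  6 + -5 = 1

1


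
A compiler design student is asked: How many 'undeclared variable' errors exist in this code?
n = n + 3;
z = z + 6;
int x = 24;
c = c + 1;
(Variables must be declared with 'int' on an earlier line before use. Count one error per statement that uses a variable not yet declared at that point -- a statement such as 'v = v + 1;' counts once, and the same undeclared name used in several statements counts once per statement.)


Scanning code line by line:
  Line 1: use 'n' -> ERROR (undeclared)
  Line 2: use 'z' -> ERROR (undeclared)
  Line 3: declare 'x' -> declared = ['x']
  Line 4: use 'c' -> ERROR (undeclared)
Total undeclared variable errors: 3

3


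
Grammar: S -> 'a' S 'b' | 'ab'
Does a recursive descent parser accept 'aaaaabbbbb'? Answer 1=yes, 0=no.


Grammar accepts strings of the form a^n b^n (n >= 1)
Word: 'aaaaabbbbb'
Counting: 5 a's and 5 b's
Check: 5 == 5? Yes
Derivation (S -> aSb applied 4 time(s), then S -> ab): S => aSb => aaSbb => aaaSbbb => aaaaSbbbb => aaaaabbbbb
Accepted

1


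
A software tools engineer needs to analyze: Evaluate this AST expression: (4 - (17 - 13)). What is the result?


Expression: (4 - (17 - 13))
Evaluating step by step:
  17 - 13 = 4
  4 - 4 = 0
Result: 0

0


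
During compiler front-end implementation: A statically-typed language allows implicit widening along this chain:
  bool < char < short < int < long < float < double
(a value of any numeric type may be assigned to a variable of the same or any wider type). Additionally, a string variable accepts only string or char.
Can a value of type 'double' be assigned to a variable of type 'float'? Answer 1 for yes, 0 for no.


Target variable type: float
Source value type: double
Numeric ranks: double=6, float=5
Widening allowed iff rank(source) <= rank(target): 6 <= 5? No
Result: 0

0


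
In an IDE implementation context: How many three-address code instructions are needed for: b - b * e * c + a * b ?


Expression: b - b * e * c + a * b
Generating three-address code (respecting * over +/- precedence):
  Instruction 1: t1 = b * e
  Instruction 2: t2 = t1 * c
  Instruction 3: t3 = a * b
  Instruction 4: t4 = b - t2
  Instruction 5: t5 = t4 + t3
Total instructions: 5

5


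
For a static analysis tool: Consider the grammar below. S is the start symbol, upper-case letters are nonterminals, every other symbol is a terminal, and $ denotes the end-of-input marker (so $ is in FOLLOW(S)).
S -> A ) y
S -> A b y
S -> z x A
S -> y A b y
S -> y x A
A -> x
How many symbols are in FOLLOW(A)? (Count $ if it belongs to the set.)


S is the start symbol and does not occur in any rule body, so FOLLOW(S) = {$}.
Examining every occurrence of A in a rule body:
  S -> A ) y : A is followed by terminal ')' -> add ')'
  S -> A b y : A is followed by terminal 'b' -> add 'b'
  S -> z x A : A is at the right end -> add FOLLOW(S) = {$}
  S -> y A b y : A is followed by terminal 'b' -> add 'b' (already in the set)
  S -> y x A : A is at the right end -> add FOLLOW(S) = {$} (already in the set)
  A -> x : A does not occur in the body -> contributes nothing
FOLLOW(A) = {), b, $}
Count: 3

3


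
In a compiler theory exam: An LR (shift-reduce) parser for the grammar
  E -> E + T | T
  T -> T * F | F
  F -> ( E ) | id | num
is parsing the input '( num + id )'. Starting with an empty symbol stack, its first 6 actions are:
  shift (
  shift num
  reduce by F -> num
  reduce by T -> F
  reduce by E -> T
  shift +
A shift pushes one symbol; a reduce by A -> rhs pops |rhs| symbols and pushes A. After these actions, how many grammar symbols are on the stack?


Tracking the symbol stack through each action:
  Action 1: shift '(' : push -> stack = [(] (size 1)
  Action 2: shift 'num' : push -> stack = [(, num] (size 2)
  Action 3: reduce by F -> num : pop 1, push F -> stack = [(, F] (size 2)
  Action 4: reduce by T -> F : pop 1, push T -> stack = [(, T] (size 2)
  Action 5: reduce by E -> T : pop 1, push E -> stack = [(, E] (size 2)
  Action 6: shift '+' : push -> stack = [(, E, +] (size 3)
Final stack size: 3

3


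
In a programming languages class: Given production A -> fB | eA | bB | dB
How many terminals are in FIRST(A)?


Production: A -> fB | eA | bB | dB
Examining each alternative for leading terminals:
  A -> fB : first terminal = 'f'
  A -> eA : first terminal = 'e'
  A -> bB : first terminal = 'b'
  A -> dB : first terminal = 'd'
FIRST(A) = {b, d, e, f}
Count: 4

4


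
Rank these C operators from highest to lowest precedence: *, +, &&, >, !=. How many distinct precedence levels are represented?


Looking up precedence for each operator:
  * -> precedence 6
  + -> precedence 5
  && -> precedence 2
  > -> precedence 4
  != -> precedence 3
Sorted highest to lowest: *, +, >, !=, &&
Distinct precedence values: [6, 5, 4, 3, 2]
Number of distinct levels: 5

5


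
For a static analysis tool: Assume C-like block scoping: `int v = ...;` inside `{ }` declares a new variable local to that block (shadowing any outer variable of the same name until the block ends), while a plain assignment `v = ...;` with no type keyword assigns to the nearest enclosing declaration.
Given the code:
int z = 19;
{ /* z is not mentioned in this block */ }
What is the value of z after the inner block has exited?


Analyzing scoping rules:
Outer scope: declares z = 19
Inner block: z is neither redeclared nor assigned -> unchanged
After the block -> 19
Result: 19

19


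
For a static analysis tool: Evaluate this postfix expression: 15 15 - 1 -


Processing tokens left to right:
Push 15, Push 15
Pop 15 and 15, compute 15 - 15 = 0, push 0
Push 1
Pop 0 and 1, compute 0 - 1 = -1, push -1
Stack result: -1

-1


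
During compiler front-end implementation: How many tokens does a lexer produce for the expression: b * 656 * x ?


Scanning 'b * 656 * x'
Token 1: 'b' -> identifier
Token 2: '*' -> operator
Token 3: '656' -> integer_literal
Token 4: '*' -> operator
Token 5: 'x' -> identifier
Total tokens: 5

5


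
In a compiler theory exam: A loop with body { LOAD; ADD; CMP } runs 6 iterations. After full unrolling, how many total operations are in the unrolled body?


Loop body operations: LOAD, ADD, CMP (3 ops per iteration)
Unrolling 6 iterations:
  Iteration 1: LOAD, ADD, CMP (3 ops)
  Iteration 2: LOAD, ADD, CMP (3 ops)
  Iteration 3: LOAD, ADD, CMP (3 ops)
  Iteration 4: LOAD, ADD, CMP (3 ops)
  Iteration 5: LOAD, ADD, CMP (3 ops)
  Iteration 6: LOAD, ADD, CMP (3 ops)
Total: 6 iterations * 3 ops/iter = 18 operations

18


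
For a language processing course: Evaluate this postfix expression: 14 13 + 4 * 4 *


Processing tokens left to right:
Push 14, Push 13
Pop 14 and 13, compute 14 + 13 = 27, push 27
Push 4
Pop 27 and 4, compute 27 * 4 = 108, push 108
Push 4
Pop 108 and 4, compute 108 * 4 = 432, push 432
Stack result: 432

432


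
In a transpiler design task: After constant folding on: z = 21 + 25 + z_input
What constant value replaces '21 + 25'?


Identifying constant sub-expression:
  Original: z = 21 + 25 + z_input
  21 and 25 are both compile-time constants
  Evaluating: 21 + 25 = 46
  After folding: z = 46 + z_input

46


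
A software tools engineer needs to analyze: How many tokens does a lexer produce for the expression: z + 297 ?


Scanning 'z + 297'
Token 1: 'z' -> identifier
Token 2: '+' -> operator
Token 3: '297' -> integer_literal
Total tokens: 3

3


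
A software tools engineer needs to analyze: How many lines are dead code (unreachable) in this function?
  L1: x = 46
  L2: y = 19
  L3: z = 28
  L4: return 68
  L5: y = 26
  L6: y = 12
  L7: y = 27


Analyzing control flow:
  L1: reachable (before return)
  L2: reachable (before return)
  L3: reachable (before return)
  L4: reachable (return statement)
  L5: DEAD (after return at L4)
  L6: DEAD (after return at L4)
  L7: DEAD (after return at L4)
Return at L4, total lines = 7
Dead lines: L5 through L7
Count: 3

3


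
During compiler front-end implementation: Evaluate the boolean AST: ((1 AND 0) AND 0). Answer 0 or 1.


Step 1: Evaluate inner node
  1 AND 0 = 0
Step 2: Evaluate root node
  0 AND 0 = 0

0


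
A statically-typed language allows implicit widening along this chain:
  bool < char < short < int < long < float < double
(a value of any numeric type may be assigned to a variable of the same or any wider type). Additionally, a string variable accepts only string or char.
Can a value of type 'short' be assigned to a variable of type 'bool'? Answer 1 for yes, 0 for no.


Target variable type: bool
Source value type: short
Numeric ranks: short=2, bool=0
Widening allowed iff rank(source) <= rank(target): 2 <= 0? No
Result: 0

0


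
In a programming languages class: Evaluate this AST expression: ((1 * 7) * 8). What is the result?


Expression: ((1 * 7) * 8)
Evaluating step by step:
  1 * 7 = 7
  7 * 8 = 56
Result: 56

56


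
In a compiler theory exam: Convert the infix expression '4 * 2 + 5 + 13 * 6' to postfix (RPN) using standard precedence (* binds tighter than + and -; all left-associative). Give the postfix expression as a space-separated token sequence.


Applying the shunting-yard algorithm:
  Operand 4 -> output
  Push '*' onto operator stack -> op-stack: [*]
  Operand 2 -> output
  See '+' (prec 1); top '*' (prec 2) >= it -> pop '*' to output
  Push '+' onto operator stack -> op-stack: [+]
  Operand 5 -> output
  See '+' (prec 1); top '+' (prec 1) >= it -> pop '+' to output
  Push '+' onto operator stack -> op-stack: [+]
  Operand 13 -> output
  Push '*' onto operator stack -> op-stack: [+, *]
  Operand 6 -> output
  End of input: pop '*' to output
  End of input: pop '+' to output
Postfix result: 4 2 * 5 + 13 6 * +

4 2 * 5 + 13 6 * +


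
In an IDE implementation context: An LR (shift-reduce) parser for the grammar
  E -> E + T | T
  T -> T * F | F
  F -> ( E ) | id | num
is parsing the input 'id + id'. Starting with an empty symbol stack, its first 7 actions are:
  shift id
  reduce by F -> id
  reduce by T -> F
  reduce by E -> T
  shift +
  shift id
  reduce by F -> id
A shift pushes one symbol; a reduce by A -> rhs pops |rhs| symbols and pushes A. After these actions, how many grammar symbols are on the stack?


Tracking the symbol stack through each action:
  Action 1: shift 'id' : push -> stack = [id] (size 1)
  Action 2: reduce by F -> id : pop 1, push F -> stack = [F] (size 1)
  Action 3: reduce by T -> F : pop 1, push T -> stack = [T] (size 1)
  Action 4: reduce by E -> T : pop 1, push E -> stack = [E] (size 1)
  Action 5: shift '+' : push -> stack = [E, +] (size 2)
  Action 6: shift 'id' : push -> stack = [E, +, id] (size 3)
  Action 7: reduce by F -> id : pop 1, push F -> stack = [E, +, F] (size 3)
Final stack size: 3

3


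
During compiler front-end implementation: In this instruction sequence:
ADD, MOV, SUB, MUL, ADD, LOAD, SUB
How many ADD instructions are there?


Scanning instruction sequence for ADD:
  Position 1: ADD <- MATCH
  Position 2: MOV
  Position 3: SUB
  Position 4: MUL
  Position 5: ADD <- MATCH
  Position 6: LOAD
  Position 7: SUB
Matches at positions: [1, 5]
Total ADD count: 2

2


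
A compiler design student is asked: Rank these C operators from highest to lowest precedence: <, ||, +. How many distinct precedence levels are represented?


Looking up precedence for each operator:
  < -> precedence 4
  || -> precedence 1
  + -> precedence 5
Sorted highest to lowest: +, <, ||
Distinct precedence values: [5, 4, 1]
Number of distinct levels: 3

3


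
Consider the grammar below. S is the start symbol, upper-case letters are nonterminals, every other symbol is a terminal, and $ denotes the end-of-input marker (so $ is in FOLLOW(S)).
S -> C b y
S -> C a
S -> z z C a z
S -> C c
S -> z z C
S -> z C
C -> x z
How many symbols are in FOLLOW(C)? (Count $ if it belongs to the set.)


S is the start symbol and does not occur in any rule body, so FOLLOW(S) = {$}.
Examining every occurrence of C in a rule body:
  S -> C b y : C is followed by terminal 'b' -> add 'b'
  S -> C a : C is followed by terminal 'a' -> add 'a'
  S -> z z C a z : C is followed by terminal 'a' -> add 'a' (already in the set)
  S -> C c : C is followed by terminal 'c' -> add 'c'
  S -> z z C : C is at the right end -> add FOLLOW(S) = {$}
  S -> z C : C is at the right end -> add FOLLOW(S) = {$} (already in the set)
  C -> x z : C does not occur in the body -> contributes nothing
FOLLOW(C) = {a, b, c, $}
Count: 4

4


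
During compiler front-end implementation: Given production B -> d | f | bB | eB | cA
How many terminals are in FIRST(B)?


Production: B -> d | f | bB | eB | cA
Examining each alternative for leading terminals:
  B -> d : first terminal = 'd'
  B -> f : first terminal = 'f'
  B -> bB : first terminal = 'b'
  B -> eB : first terminal = 'e'
  B -> cA : first terminal = 'c'
FIRST(B) = {b, c, d, e, f}
Count: 5

5


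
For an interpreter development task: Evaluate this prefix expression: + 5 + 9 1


Parsing prefix expression: + 5 + 9 1
Step 1: Innermost operation '+ 9 1'
  9 + 1 = 10
Step 2: Outer operation '+ 5 [10]'
  5 + 10 = 15

15


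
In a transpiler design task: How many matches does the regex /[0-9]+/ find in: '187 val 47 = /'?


Pattern: /[0-9]+/ (int literals)
Input: '187 val 47 = /'
Scanning for matches:
  Match 1: '187'
  Match 2: '47'
Total matches: 2

2


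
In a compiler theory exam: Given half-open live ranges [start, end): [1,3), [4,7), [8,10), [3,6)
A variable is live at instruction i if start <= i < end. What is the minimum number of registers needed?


Live ranges:
  Var0: [1, 3)
  Var1: [4, 7)
  Var2: [8, 10)
  Var3: [3, 6)
Sweep-line events (position, delta, active):
  pos=1 start -> active=1
  pos=3 end -> active=0
  pos=3 start -> active=1
  pos=4 start -> active=2
  pos=6 end -> active=1
  pos=7 end -> active=0
  pos=8 start -> active=1
  pos=10 end -> active=0
Maximum simultaneous active: 2
Minimum registers needed: 2

2


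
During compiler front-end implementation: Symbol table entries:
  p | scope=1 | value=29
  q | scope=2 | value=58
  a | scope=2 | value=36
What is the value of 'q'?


Searching symbol table for 'q':
  p | scope=1 | value=29
  q | scope=2 | value=58 <- MATCH
  a | scope=2 | value=36
Found 'q' at scope 2 with value 58

58


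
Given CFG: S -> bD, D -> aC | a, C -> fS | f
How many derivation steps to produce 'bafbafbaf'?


Grammar: S -> bD, D -> aC | a, C -> fS | f
Deriving 'bafbafbaf':
Step 1: S -> bD => bD
Step 2: D -> aC => baC
Step 3: C -> fS => bafS
Step 4: S -> bD => bafbD
Step 5: D -> aC => bafbaC
Step 6: C -> fS => bafbafS
Step 7: S -> bD => bafbafbD
Step 8: D -> aC => bafbafbaC
Step 9: C -> f => bafbafbaf
Total derivation steps: 9

9


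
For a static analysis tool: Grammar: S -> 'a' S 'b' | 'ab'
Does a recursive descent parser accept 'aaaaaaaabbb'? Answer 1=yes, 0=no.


Grammar accepts strings of the form a^n b^n (n >= 1)
Word: 'aaaaaaaabbb'
Counting: 8 a's and 3 b's
Check: 8 == 3? No
Mismatch: a-count != b-count
Rejected

0


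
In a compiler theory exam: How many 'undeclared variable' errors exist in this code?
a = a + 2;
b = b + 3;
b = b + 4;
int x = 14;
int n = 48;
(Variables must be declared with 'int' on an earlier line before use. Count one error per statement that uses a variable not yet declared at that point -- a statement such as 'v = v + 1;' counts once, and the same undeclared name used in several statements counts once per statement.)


Scanning code line by line:
  Line 1: use 'a' -> ERROR (undeclared)
  Line 2: use 'b' -> ERROR (undeclared)
  Line 3: use 'b' -> ERROR (undeclared)
  Line 4: declare 'x' -> declared = ['x']
  Line 5: declare 'n' -> declared = ['n', 'x']
Total undeclared variable errors: 3

3


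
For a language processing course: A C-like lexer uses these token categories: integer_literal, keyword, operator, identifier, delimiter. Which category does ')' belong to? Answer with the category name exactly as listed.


Token: ')'
Checking categories:
  identifier: no
  integer_literal: no
  operator: no
  keyword: no
  delimiter: YES
Category: delimiter

delimiter


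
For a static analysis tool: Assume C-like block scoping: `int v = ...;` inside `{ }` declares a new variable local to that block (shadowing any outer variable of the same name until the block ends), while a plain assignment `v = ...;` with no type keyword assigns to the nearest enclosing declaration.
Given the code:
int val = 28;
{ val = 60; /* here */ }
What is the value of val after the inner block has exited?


Analyzing scoping rules:
Outer scope: declares val = 28
Inner block: 'val = 60;' has no type keyword, so it is an assignment to the outer val (no shadowing)
The assignment changed the outer variable itself, so the new value persists after the block -> 60
Result: 60

60


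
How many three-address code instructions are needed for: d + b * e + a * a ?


Expression: d + b * e + a * a
Generating three-address code (respecting * over +/- precedence):
  Instruction 1: t1 = b * e
  Instruction 2: t2 = a * a
  Instruction 3: t3 = d + t1
  Instruction 4: t4 = t3 + t2
Total instructions: 4

4


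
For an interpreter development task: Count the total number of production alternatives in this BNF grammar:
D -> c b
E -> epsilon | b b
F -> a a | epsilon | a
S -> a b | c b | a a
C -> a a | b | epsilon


Counting alternatives per rule:
  D: 1 alternative(s)
  E: 2 alternative(s)
  F: 3 alternative(s)
  S: 3 alternative(s)
  C: 3 alternative(s)
Sum: 1 + 2 + 3 + 3 + 3 = 12

12


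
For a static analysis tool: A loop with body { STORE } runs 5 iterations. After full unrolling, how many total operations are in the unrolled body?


Loop body operations: STORE (1 op per iteration)
Unrolling 5 iterations:
  Iteration 1: STORE (1 ops)
  Iteration 2: STORE (1 ops)
  Iteration 3: STORE (1 ops)
  Iteration 4: STORE (1 ops)
  Iteration 5: STORE (1 ops)
Total: 5 iterations * 1 ops/iter = 5 operations

5


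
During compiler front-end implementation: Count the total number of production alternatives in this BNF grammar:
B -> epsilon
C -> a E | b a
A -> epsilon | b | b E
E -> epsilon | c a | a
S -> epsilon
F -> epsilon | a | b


Counting alternatives per rule:
  B: 1 alternative(s)
  C: 2 alternative(s)
  A: 3 alternative(s)
  E: 3 alternative(s)
  S: 1 alternative(s)
  F: 3 alternative(s)
Sum: 1 + 2 + 3 + 3 + 1 + 3 = 13

13


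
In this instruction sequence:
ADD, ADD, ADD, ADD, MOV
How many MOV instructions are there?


Scanning instruction sequence for MOV:
  Position 1: ADD
  Position 2: ADD
  Position 3: ADD
  Position 4: ADD
  Position 5: MOV <- MATCH
Matches at positions: [5]
Total MOV count: 1

1


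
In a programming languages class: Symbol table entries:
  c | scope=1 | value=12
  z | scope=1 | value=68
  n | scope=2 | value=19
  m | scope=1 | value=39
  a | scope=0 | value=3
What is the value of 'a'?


Searching symbol table for 'a':
  c | scope=1 | value=12
  z | scope=1 | value=68
  n | scope=2 | value=19
  m | scope=1 | value=39
  a | scope=0 | value=3 <- MATCH
Found 'a' at scope 0 with value 3

3
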